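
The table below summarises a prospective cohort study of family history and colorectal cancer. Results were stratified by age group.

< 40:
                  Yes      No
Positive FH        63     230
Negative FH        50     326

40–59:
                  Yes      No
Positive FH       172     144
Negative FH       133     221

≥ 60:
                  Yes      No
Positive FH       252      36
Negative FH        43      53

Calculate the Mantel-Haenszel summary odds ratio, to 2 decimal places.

OR_MH = Σ(aᵢdᵢ/nᵢ) / Σ(bᵢcᵢ/nᵢ), where nᵢ is the stratum total.
Stratum 1 (< 40): n = 669; a·d/n = 63·326/669 = 30.6996; b·c/n = 230·50/669 = 17.1898
Stratum 2 (40–59): n = 670; a·d/n = 172·221/670 = 56.7343; b·c/n = 144·133/670 = 28.5851
Stratum 3 (≥ 60): n = 384; a·d/n = 252·53/384 = 34.7812; b·c/n = 36·43/384 = 4.0312
OR_MH = (30.6996 + 56.7343 + 34.7812) / (17.1898 + 28.5851 + 4.0312) = 122.2151 / 49.8062 = 2.45382

2.45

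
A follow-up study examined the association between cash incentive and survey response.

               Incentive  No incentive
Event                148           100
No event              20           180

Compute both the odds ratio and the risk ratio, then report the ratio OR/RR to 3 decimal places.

5.400

Reading the table with exposure as columns: a = 148 (Incentive, case), b = 20 (Incentive, non-case), c = 100 (No incentive, case), d = 180.
OR = (148·180)/(20·100) = 26640/2000 = 13.32000
Risk in exposed = 148/168 = 0.88095; risk in unexposed = 100/280 = 0.35714; RR = 2.46667
OR/RR = 13.32000 / 2.46667 = 5.40000
The outcome is not rare, so the OR lies further from 1 than the RR.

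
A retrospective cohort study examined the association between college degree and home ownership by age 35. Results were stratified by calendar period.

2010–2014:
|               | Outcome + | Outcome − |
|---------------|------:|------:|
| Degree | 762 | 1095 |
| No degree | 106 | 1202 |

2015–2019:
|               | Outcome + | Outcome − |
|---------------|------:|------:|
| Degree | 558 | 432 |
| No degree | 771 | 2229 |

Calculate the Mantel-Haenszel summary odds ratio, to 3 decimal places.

5.003

OR_MH = Σ(aᵢdᵢ/nᵢ) / Σ(bᵢcᵢ/nᵢ), where nᵢ is the stratum total.
Stratum 1 (2010–2014): n = 3165; a·d/n = 762·1202/3165 = 289.3915; b·c/n = 1095·106/3165 = 36.6730
Stratum 2 (2015–2019): n = 3990; a·d/n = 558·2229/3990 = 311.7248; b·c/n = 432·771/3990 = 83.4767
OR_MH = (289.3915 + 311.7248) / (36.6730 + 83.4767) = 601.1163 / 120.1497 = 5.00306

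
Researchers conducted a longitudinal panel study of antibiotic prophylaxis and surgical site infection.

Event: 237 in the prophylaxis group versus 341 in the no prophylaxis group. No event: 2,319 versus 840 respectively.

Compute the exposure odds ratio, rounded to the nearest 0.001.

0.252

From the description: a = 237, b = 2319, c = 341, d = 840.
OR = (a·d)/(b·c) = (237 × 840) / (2319 × 341) = 199080 / 790779 = 0.25175
Exposure is associated with lower odds of surgical site infection (OR = 0.25 < 1).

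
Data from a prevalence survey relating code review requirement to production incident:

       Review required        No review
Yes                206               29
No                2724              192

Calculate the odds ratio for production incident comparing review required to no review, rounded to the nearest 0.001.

0.501

Reading the table with exposure as columns: a = 206 (Review required, case), b = 2724 (Review required, non-case), c = 29 (No review, case), d = 192.
OR = (a·d)/(b·c) = (206 × 192) / (2724 × 29) = 39552 / 78996 = 0.50068
Exposure is associated with lower odds of production incident (OR = 0.50 < 1).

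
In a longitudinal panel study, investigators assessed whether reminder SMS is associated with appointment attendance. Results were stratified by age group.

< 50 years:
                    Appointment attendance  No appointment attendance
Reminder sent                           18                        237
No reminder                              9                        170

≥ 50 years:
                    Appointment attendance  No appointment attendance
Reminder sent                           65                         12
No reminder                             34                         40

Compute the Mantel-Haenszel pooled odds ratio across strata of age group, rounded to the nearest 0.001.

3.186

OR_MH = Σ(aᵢdᵢ/nᵢ) / Σ(bᵢcᵢ/nᵢ), where nᵢ is the stratum total.
Stratum 1 (< 50 years): n = 434; a·d/n = 18·170/434 = 7.0507; b·c/n = 237·9/434 = 4.9147
Stratum 2 (≥ 50 years): n = 151; a·d/n = 65·40/151 = 17.2185; b·c/n = 12·34/151 = 2.7020
OR_MH = (7.0507 + 17.2185) / (4.9147 + 2.7020) = 24.2692 / 7.6167 = 3.18630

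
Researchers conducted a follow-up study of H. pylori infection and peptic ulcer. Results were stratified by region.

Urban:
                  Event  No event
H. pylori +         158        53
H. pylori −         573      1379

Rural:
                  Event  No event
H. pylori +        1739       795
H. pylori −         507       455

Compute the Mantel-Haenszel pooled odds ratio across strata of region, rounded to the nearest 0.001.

2.529

OR_MH = Σ(aᵢdᵢ/nᵢ) / Σ(bᵢcᵢ/nᵢ), where nᵢ is the stratum total.
Stratum 1 (Urban): n = 2163; a·d/n = 158·1379/2163 = 100.7314; b·c/n = 53·573/2163 = 14.0402
Stratum 2 (Rural): n = 3496; a·d/n = 1739·455/3496 = 226.3287; b·c/n = 795·507/3496 = 115.2932
OR_MH = (100.7314 + 226.3287) / (14.0402 + 115.2932) = 327.0601 / 129.3334 = 2.52881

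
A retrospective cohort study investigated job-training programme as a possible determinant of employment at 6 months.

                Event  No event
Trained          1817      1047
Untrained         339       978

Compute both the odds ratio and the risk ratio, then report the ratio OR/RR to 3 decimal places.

Cells: a = 1817, b = 1047, c = 339, d = 978.
OR = (1817·978)/(1047·339) = 1777026/354933 = 5.00665
Risk in exposed = 1817/2864 = 0.63443; risk in unexposed = 339/1317 = 0.25740; RR = 2.46472
OR/RR = 5.00665 / 2.46472 = 2.03132
The outcome is not rare, so the OR lies further from 1 than the RR.

2.031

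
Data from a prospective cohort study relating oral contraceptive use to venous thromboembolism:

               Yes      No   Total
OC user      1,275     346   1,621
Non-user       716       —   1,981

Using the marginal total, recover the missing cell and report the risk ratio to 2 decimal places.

The missing cell is in the unexposed row: 1981 − 716 = 1265.
So a = 1275, b = 346, c = 716, d = 1265.
RR = [a/(a+b)] / [c/(c+d)] = (1275/1621) / (716/1981) = 0.78655/0.36143 = 2.17620

2.18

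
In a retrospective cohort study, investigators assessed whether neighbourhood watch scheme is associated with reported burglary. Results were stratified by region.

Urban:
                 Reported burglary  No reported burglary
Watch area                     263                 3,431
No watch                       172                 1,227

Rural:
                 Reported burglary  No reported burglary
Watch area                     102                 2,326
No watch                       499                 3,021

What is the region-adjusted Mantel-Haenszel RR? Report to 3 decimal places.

RR_MH = Σ(aᵢ·n₀ᵢ/nᵢ) / Σ(cᵢ·n₁ᵢ/nᵢ), with n₁ᵢ = aᵢ+bᵢ (exposed), n₀ᵢ = cᵢ+dᵢ (unexposed), nᵢ = n₁ᵢ+n₀ᵢ.
Stratum 1 (Urban): n₁ = 3694, n₀ = 1399, n = 5093; a·n₀/n = 263·1399/5093 = 72.2437; c·n₁/n = 172·3694/5093 = 124.7532
Stratum 2 (Rural): n₁ = 2428, n₀ = 3520, n = 5948; a·n₀/n = 102·3520/5948 = 60.3631; c·n₁/n = 499·2428/5948 = 203.6940
RR_MH = (72.2437 + 60.3631) / (124.7532 + 203.6940) = 132.6068 / 328.4472 = 0.40374

0.404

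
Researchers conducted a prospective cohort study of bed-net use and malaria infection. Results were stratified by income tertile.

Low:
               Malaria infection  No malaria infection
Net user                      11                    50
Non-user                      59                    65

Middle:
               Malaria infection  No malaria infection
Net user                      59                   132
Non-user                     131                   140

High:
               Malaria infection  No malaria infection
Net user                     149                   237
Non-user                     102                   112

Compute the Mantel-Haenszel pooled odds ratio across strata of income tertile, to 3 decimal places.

0.529

OR_MH = Σ(aᵢdᵢ/nᵢ) / Σ(bᵢcᵢ/nᵢ), where nᵢ is the stratum total.
Stratum 1 (Low): n = 185; a·d/n = 11·65/185 = 3.8649; b·c/n = 50·59/185 = 15.9459
Stratum 2 (Middle): n = 462; a·d/n = 59·140/462 = 17.8788; b·c/n = 132·131/462 = 37.4286
Stratum 3 (High): n = 600; a·d/n = 149·112/600 = 27.8133; b·c/n = 237·102/600 = 40.2900
OR_MH = (3.8649 + 17.8788 + 27.8133) / (15.9459 + 37.4286 + 40.2900) = 49.5570 / 93.6645 = 0.52909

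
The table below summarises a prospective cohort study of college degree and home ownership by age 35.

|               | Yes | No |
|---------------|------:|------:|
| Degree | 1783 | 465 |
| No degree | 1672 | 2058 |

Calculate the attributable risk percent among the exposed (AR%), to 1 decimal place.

43.5

Cells: a = 1783, b = 465, c = 1672, d = 2058.
Risk in exposed = 1783/2248 = 0.79315; risk in unexposed = 1672/3730 = 0.44826.
RR = 0.79315/0.44826 = 1.76941
AR% = (RR − 1)/RR × 100 = (1.76941 − 1)/1.76941 × 100 = 43.4839%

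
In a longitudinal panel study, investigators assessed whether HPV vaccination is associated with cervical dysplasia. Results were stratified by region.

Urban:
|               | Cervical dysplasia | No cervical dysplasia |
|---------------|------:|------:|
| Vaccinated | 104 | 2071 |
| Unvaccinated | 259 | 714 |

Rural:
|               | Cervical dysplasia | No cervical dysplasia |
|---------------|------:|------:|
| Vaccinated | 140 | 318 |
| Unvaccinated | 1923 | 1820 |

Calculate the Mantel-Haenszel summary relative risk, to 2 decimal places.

RR_MH = Σ(aᵢ·n₀ᵢ/nᵢ) / Σ(cᵢ·n₁ᵢ/nᵢ), with n₁ᵢ = aᵢ+bᵢ (exposed), n₀ᵢ = cᵢ+dᵢ (unexposed), nᵢ = n₁ᵢ+n₀ᵢ.
Stratum 1 (Urban): n₁ = 2175, n₀ = 973, n = 3148; a·n₀/n = 104·973/3148 = 32.1449; c·n₁/n = 259·2175/3148 = 178.9470
Stratum 2 (Rural): n₁ = 458, n₀ = 3743, n = 4201; a·n₀/n = 140·3743/4201 = 124.7370; c·n₁/n = 1923·458/4201 = 209.6487
RR_MH = (32.1449 + 124.7370) / (178.9470 + 209.6487) = 156.8818 / 388.5956 = 0.40371

0.40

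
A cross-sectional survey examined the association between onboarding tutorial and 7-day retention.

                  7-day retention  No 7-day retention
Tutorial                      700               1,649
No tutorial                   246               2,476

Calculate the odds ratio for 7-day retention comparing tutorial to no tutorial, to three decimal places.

4.273

Cells: a = 700, b = 1649, c = 246, d = 2476.
OR = (a·d)/(b·c) = (700 × 2476) / (1649 × 246) = 1733200 / 405654 = 4.27261
The odds of 7-day retention are about 4.27 times as high in the tutorial group.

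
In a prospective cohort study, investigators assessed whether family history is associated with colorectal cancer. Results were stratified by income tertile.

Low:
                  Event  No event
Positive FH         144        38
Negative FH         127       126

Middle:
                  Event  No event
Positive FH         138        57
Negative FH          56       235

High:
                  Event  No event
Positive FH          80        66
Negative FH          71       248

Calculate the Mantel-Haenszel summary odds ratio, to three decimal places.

OR_MH = Σ(aᵢdᵢ/nᵢ) / Σ(bᵢcᵢ/nᵢ), where nᵢ is the stratum total.
Stratum 1 (Low): n = 435; a·d/n = 144·126/435 = 41.7103; b·c/n = 38·127/435 = 11.0943
Stratum 2 (Middle): n = 486; a·d/n = 138·235/486 = 66.7284; b·c/n = 57·56/486 = 6.5679
Stratum 3 (High): n = 465; a·d/n = 80·248/465 = 42.6667; b·c/n = 66·71/465 = 10.0774
OR_MH = (41.7103 + 66.7284 + 42.6667) / (11.0943 + 6.5679 + 10.0774) = 151.1054 / 27.7396 = 5.44729

5.447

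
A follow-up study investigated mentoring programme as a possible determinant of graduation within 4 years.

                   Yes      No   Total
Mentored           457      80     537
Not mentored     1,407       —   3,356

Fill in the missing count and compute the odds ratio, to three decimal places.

7.913

The missing cell is in the unexposed row: 3356 − 1407 = 1949.
So a = 457, b = 80, c = 1407, d = 1949.
OR = (a·d)/(b·c) = (457 × 1949) / (80 × 1407) = 890693 / 112560 = 7.91305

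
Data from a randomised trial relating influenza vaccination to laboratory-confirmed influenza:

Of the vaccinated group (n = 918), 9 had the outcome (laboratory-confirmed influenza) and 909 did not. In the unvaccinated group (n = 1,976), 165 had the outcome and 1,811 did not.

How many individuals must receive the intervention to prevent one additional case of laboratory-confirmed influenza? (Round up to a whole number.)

Risk in treated group = 9/918 = 0.00980; risk in control = 165/1976 = 0.08350.
Absolute risk reduction = 0.08350 − 0.00980 = 0.07370
NNT = 1 / ARR = 1 / 0.07370 = 13.569 → round up → 14

14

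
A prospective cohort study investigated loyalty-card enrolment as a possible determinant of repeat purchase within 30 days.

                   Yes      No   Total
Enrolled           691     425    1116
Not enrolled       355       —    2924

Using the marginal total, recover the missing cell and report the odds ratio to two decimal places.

11.77

The missing cell is in the unexposed row: 2924 − 355 = 2569.
So a = 691, b = 425, c = 355, d = 2569.
OR = (a·d)/(b·c) = (691 × 2569) / (425 × 355) = 1775179 / 150875 = 11.76589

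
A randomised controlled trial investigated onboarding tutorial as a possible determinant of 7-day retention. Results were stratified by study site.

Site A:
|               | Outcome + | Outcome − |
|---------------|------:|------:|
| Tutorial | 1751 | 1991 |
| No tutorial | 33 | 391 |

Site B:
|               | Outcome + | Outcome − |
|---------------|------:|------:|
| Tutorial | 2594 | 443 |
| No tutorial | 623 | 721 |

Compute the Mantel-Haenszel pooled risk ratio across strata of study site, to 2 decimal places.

RR_MH = Σ(aᵢ·n₀ᵢ/nᵢ) / Σ(cᵢ·n₁ᵢ/nᵢ), with n₁ᵢ = aᵢ+bᵢ (exposed), n₀ᵢ = cᵢ+dᵢ (unexposed), nᵢ = n₁ᵢ+n₀ᵢ.
Stratum 1 (Site A): n₁ = 3742, n₀ = 424, n = 4166; a·n₀/n = 1751·424/4166 = 178.2103; c·n₁/n = 33·3742/4166 = 29.6414
Stratum 2 (Site B): n₁ = 3037, n₀ = 1344, n = 4381; a·n₀/n = 2594·1344/4381 = 795.7854; c·n₁/n = 623·3037/4381 = 431.8765
RR_MH = (178.2103 + 795.7854) / (29.6414 + 431.8765) = 973.9957 / 461.5179 = 2.11042

2.11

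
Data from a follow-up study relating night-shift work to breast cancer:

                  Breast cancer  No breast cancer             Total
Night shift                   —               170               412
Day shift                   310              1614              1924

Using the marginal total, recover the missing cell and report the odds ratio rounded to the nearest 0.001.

7.412

The missing cell is in the exposed row: 412 − 170 = 242.
So a = 242, b = 170, c = 310, d = 1614.
OR = (a·d)/(b·c) = (242 × 1614) / (170 × 310) = 390588 / 52700 = 7.41154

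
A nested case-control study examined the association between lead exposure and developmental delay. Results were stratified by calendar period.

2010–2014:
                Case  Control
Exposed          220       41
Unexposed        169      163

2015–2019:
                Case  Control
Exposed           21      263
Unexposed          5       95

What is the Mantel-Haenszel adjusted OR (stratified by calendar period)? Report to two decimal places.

4.35

OR_MH = Σ(aᵢdᵢ/nᵢ) / Σ(bᵢcᵢ/nᵢ), where nᵢ is the stratum total.
Stratum 1 (2010–2014): n = 593; a·d/n = 220·163/593 = 60.4722; b·c/n = 41·169/593 = 11.6847
Stratum 2 (2015–2019): n = 384; a·d/n = 21·95/384 = 5.1953; b·c/n = 263·5/384 = 3.4245
OR_MH = (60.4722 + 5.1953) / (11.6847 + 3.4245) = 65.6675 / 15.1091 = 4.34621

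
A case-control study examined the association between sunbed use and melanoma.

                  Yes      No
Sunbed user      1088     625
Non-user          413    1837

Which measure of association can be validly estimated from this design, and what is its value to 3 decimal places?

Cells: a = 1088, b = 625, c = 413, d = 1837.
This is a case-control study: participants were sampled on outcome status, so risks in the source population cannot be estimated directly — relative risk is not valid here. The odds ratio is the appropriate measure.
OR = (a·d)/(b·c) = (1088 × 1837) / (625 × 413) = 1998656 / 258125 = 7.74298

7.743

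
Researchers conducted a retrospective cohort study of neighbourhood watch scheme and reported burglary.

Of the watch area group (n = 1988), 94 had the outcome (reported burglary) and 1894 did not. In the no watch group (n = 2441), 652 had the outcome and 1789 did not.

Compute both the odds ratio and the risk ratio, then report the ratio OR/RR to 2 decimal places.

0.77

From the description: a = 94, b = 1894, c = 652, d = 1789.
OR = (94·1789)/(1894·652) = 168166/1234888 = 0.13618
Risk in exposed = 94/1988 = 0.04728; risk in unexposed = 652/2441 = 0.26710; RR = 0.17702
OR/RR = 0.13618 / 0.17702 = 0.76927
The outcome is not rare, so the OR lies further from 1 than the RR.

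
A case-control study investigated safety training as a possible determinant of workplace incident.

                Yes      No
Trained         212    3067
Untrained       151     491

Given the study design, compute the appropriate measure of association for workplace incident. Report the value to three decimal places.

Cells: a = 212, b = 3067, c = 151, d = 491.
This is a case-control study: participants were sampled on outcome status, so risks in the source population cannot be estimated directly — relative risk is not valid here. The odds ratio is the appropriate measure.
OR = (a·d)/(b·c) = (212 × 491) / (3067 × 151) = 104092 / 463117 = 0.22476

0.225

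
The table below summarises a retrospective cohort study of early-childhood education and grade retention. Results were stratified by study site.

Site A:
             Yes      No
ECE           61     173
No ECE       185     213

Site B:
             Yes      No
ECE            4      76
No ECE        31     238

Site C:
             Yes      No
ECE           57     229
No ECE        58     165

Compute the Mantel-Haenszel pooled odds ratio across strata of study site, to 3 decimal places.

0.500

OR_MH = Σ(aᵢdᵢ/nᵢ) / Σ(bᵢcᵢ/nᵢ), where nᵢ is the stratum total.
Stratum 1 (Site A): n = 632; a·d/n = 61·213/632 = 20.5585; b·c/n = 173·185/632 = 50.6408
Stratum 2 (Site B): n = 349; a·d/n = 4·238/349 = 2.7278; b·c/n = 76·31/349 = 6.7507
Stratum 3 (Site C): n = 509; a·d/n = 57·165/509 = 18.4774; b·c/n = 229·58/509 = 26.0943
OR_MH = (20.5585 + 2.7278 + 18.4774) / (50.6408 + 6.7507 + 26.0943) = 41.7637 / 83.4858 = 0.50025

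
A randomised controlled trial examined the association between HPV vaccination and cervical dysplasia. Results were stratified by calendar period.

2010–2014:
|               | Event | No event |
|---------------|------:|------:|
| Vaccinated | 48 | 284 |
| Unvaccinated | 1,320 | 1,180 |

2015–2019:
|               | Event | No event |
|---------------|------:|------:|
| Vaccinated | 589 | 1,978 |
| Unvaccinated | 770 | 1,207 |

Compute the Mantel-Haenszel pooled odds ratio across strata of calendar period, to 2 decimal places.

OR_MH = Σ(aᵢdᵢ/nᵢ) / Σ(bᵢcᵢ/nᵢ), where nᵢ is the stratum total.
Stratum 1 (2010–2014): n = 2832; a·d/n = 48·1180/2832 = 20.0000; b·c/n = 284·1320/2832 = 132.3729
Stratum 2 (2015–2019): n = 4544; a·d/n = 589·1207/4544 = 156.4531; b·c/n = 1978·770/4544 = 335.1805
OR_MH = (20.0000 + 156.4531) / (132.3729 + 335.1805) = 176.4531 / 467.5533 = 0.37740

0.38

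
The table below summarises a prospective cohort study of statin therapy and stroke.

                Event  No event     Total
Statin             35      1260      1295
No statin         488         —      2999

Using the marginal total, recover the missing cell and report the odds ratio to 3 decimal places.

0.143

The missing cell is in the unexposed row: 2999 − 488 = 2511.
So a = 35, b = 1260, c = 488, d = 2511.
OR = (a·d)/(b·c) = (35 × 2511) / (1260 × 488) = 87885 / 614880 = 0.14293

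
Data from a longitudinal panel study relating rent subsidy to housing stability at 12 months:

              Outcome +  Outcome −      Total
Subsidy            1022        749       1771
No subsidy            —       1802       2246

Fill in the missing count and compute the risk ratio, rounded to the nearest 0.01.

The missing cell is in the unexposed row: 2246 − 1802 = 444.
So a = 1022, b = 749, c = 444, d = 1802.
RR = [a/(a+b)] / [c/(c+d)] = (1022/1771) / (444/2246) = 0.57708/0.19768 = 2.91917

2.92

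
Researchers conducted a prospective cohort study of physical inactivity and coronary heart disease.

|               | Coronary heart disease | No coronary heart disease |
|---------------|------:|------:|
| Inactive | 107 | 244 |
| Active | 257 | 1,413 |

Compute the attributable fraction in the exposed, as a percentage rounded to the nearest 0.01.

Cells: a = 107, b = 244, c = 257, d = 1413.
Risk in exposed = 107/351 = 0.30484; risk in unexposed = 257/1670 = 0.15389.
RR = 0.30484/0.15389 = 1.98089
AR% = (RR − 1)/RR × 100 = (1.98089 − 1)/1.98089 × 100 = 49.5176%

49.52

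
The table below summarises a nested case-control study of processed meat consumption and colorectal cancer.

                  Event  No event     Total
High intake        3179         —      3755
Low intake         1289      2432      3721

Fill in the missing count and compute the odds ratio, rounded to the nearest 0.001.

10.413

The missing cell is in the exposed row: 3755 − 3179 = 576.
So a = 3179, b = 576, c = 1289, d = 2432.
OR = (a·d)/(b·c) = (3179 × 2432) / (576 × 1289) = 7731328 / 742464 = 10.41307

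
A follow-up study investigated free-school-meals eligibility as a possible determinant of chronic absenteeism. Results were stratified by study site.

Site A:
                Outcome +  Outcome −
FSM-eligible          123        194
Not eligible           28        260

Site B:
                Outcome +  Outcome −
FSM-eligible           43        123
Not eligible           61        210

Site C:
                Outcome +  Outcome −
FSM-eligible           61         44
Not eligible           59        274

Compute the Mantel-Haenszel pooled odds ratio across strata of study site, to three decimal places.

3.482

OR_MH = Σ(aᵢdᵢ/nᵢ) / Σ(bᵢcᵢ/nᵢ), where nᵢ is the stratum total.
Stratum 1 (Site A): n = 605; a·d/n = 123·260/605 = 52.8595; b·c/n = 194·28/605 = 8.9785
Stratum 2 (Site B): n = 437; a·d/n = 43·210/437 = 20.6636; b·c/n = 123·61/437 = 17.1693
Stratum 3 (Site C): n = 438; a·d/n = 61·274/438 = 38.1598; b·c/n = 44·59/438 = 5.9269
OR_MH = (52.8595 + 20.6636 + 38.1598) / (8.9785 + 17.1693 + 5.9269) = 111.6829 / 32.0748 = 3.48195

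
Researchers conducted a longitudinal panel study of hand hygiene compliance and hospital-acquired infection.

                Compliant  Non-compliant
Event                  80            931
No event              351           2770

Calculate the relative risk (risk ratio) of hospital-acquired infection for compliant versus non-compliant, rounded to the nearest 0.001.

0.738

Reading the table with exposure as columns: a = 80 (Compliant, case), b = 351 (Compliant, non-case), c = 931 (Non-compliant, case), d = 2770.
Risk in exposed = 80/431 = 0.18561; risk in unexposed = 931/3701 = 0.25155.
RR = 0.18561 / 0.25155 = 0.73787
The risk is 26% lower among the exposed than among the unexposed.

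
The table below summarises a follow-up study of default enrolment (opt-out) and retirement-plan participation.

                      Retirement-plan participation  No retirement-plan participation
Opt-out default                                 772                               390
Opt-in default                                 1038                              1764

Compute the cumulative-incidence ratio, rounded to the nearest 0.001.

1.793

Cells: a = 772, b = 390, c = 1038, d = 1764.
Risk in exposed = 772/1162 = 0.66437; risk in unexposed = 1038/2802 = 0.37045.
RR = 0.66437 / 0.37045 = 1.79342
The risk among the exposed is 1.79 times that among the unexposed.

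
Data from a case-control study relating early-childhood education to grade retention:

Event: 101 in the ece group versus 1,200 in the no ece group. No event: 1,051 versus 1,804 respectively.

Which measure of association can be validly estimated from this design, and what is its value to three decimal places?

From the description: a = 101, b = 1051, c = 1200, d = 1804.
This is a case-control study: participants were sampled on outcome status, so risks in the source population cannot be estimated directly — relative risk is not valid here. The odds ratio is the appropriate measure.
OR = (a·d)/(b·c) = (101 × 1804) / (1051 × 1200) = 182204 / 1261200 = 0.14447

0.144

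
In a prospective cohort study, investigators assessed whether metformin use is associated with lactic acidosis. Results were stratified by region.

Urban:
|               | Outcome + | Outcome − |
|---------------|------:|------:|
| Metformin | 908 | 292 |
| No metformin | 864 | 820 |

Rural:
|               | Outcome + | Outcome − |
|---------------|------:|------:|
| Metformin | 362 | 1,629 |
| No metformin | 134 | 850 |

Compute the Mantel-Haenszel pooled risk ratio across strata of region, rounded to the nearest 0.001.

RR_MH = Σ(aᵢ·n₀ᵢ/nᵢ) / Σ(cᵢ·n₁ᵢ/nᵢ), with n₁ᵢ = aᵢ+bᵢ (exposed), n₀ᵢ = cᵢ+dᵢ (unexposed), nᵢ = n₁ᵢ+n₀ᵢ.
Stratum 1 (Urban): n₁ = 1200, n₀ = 1684, n = 2884; a·n₀/n = 908·1684/2884 = 530.1914; c·n₁/n = 864·1200/2884 = 359.5007
Stratum 2 (Rural): n₁ = 1991, n₀ = 984, n = 2975; a·n₀/n = 362·984/2975 = 119.7338; c·n₁/n = 134·1991/2975 = 89.6787
RR_MH = (530.1914 + 119.7338) / (359.5007 + 89.6787) = 649.9252 / 449.1793 = 1.44692

1.447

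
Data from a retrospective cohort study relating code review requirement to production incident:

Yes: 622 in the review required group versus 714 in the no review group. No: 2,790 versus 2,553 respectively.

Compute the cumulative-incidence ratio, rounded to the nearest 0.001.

0.834

From the description: a = 622, b = 2790, c = 714, d = 2553.
Risk in exposed = 622/3412 = 0.18230; risk in unexposed = 714/3267 = 0.21855.
RR = 0.18230 / 0.21855 = 0.83413
The risk is 17% lower among the exposed than among the unexposed.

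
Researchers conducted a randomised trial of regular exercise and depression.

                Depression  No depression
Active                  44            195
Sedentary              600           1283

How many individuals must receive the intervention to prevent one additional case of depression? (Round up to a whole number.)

Risk in treated group = 44/239 = 0.18410; risk in control = 600/1883 = 0.31864.
Absolute risk reduction = 0.31864 − 0.18410 = 0.13454
NNT = 1 / ARR = 1 / 0.13454 = 7.433 → round up → 8

8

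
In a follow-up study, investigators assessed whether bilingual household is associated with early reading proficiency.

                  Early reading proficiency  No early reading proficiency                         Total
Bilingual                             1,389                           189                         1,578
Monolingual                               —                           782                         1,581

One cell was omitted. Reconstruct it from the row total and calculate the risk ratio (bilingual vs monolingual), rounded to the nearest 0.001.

The missing cell is in the unexposed row: 1581 − 782 = 799.
So a = 1389, b = 189, c = 799, d = 782.
RR = [a/(a+b)] / [c/(c+d)] = (1389/1578) / (799/1581) = 0.88023/0.50538 = 1.74173

1.742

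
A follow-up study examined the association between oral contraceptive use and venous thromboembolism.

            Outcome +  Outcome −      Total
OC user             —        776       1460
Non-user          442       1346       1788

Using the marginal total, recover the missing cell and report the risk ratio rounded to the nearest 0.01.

1.90

The missing cell is in the exposed row: 1460 − 776 = 684.
So a = 684, b = 776, c = 442, d = 1346.
RR = [a/(a+b)] / [c/(c+d)] = (684/1460) / (442/1788) = 0.46849/0.24720 = 1.89517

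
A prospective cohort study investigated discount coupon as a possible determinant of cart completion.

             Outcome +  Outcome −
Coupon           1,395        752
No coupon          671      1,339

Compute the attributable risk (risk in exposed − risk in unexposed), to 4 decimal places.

0.3159

Cells: a = 1395, b = 752, c = 671, d = 1339.
Risk in exposed = 1395/2147 = 0.649744; risk in unexposed = 671/2010 = 0.333831.
Risk difference = 0.649744 − 0.333831 = 0.315913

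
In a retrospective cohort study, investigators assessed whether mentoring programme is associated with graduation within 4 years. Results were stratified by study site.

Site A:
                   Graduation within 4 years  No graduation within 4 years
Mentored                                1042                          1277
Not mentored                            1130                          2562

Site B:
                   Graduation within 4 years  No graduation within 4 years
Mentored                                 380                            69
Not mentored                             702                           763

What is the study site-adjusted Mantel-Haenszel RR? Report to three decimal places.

RR_MH = Σ(aᵢ·n₀ᵢ/nᵢ) / Σ(cᵢ·n₁ᵢ/nᵢ), with n₁ᵢ = aᵢ+bᵢ (exposed), n₀ᵢ = cᵢ+dᵢ (unexposed), nᵢ = n₁ᵢ+n₀ᵢ.
Stratum 1 (Site A): n₁ = 2319, n₀ = 3692, n = 6011; a·n₀/n = 1042·3692/6011 = 640.0040; c·n₁/n = 1130·2319/6011 = 435.9458
Stratum 2 (Site B): n₁ = 449, n₀ = 1465, n = 1914; a·n₀/n = 380·1465/1914 = 290.8568; c·n₁/n = 702·449/1914 = 164.6803
RR_MH = (640.0040 + 290.8568) / (435.9458 + 164.6803) = 930.8608 / 600.6260 = 1.54982

1.550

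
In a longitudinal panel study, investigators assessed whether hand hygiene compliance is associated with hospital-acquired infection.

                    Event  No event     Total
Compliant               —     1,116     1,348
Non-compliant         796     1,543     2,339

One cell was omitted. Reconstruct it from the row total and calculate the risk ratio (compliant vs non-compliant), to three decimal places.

0.506

The missing cell is in the exposed row: 1348 − 1116 = 232.
So a = 232, b = 1116, c = 796, d = 1543.
RR = [a/(a+b)] / [c/(c+d)] = (232/1348) / (796/2339) = 0.17211/0.34032 = 0.50573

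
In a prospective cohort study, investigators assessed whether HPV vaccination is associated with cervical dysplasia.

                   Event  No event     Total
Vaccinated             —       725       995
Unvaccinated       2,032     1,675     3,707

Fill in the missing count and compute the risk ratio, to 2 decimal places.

The missing cell is in the exposed row: 995 − 725 = 270.
So a = 270, b = 725, c = 2032, d = 1675.
RR = [a/(a+b)] / [c/(c+d)] = (270/995) / (2032/3707) = 0.27136/0.54815 = 0.49504

0.50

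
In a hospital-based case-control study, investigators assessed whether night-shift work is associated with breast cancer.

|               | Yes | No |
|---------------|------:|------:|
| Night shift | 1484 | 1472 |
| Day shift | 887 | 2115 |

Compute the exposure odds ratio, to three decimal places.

2.404

Cells: a = 1484, b = 1472, c = 887, d = 2115.
OR = (a·d)/(b·c) = (1484 × 2115) / (1472 × 887) = 3138660 / 1305664 = 2.40388
The odds of breast cancer are about 2.40 times as high in the night shift group.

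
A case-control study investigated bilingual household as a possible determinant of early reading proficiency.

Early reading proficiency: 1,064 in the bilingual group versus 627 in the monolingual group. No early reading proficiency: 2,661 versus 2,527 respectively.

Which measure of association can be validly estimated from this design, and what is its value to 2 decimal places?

1.61

From the description: a = 1064, b = 2661, c = 627, d = 2527.
This is a case-control study: participants were sampled on outcome status, so risks in the source population cannot be estimated directly — relative risk is not valid here. The odds ratio is the appropriate measure.
OR = (a·d)/(b·c) = (1064 × 2527) / (2661 × 627) = 2688728 / 1668447 = 1.61152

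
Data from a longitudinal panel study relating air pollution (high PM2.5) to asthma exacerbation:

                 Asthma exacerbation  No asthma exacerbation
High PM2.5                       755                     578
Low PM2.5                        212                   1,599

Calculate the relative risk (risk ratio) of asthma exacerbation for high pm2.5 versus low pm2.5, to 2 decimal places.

4.84

Cells: a = 755, b = 578, c = 212, d = 1599.
Risk in exposed = 755/1333 = 0.56639; risk in unexposed = 212/1811 = 0.11706.
RR = 0.56639 / 0.11706 = 4.83837
The risk among the exposed is 4.84 times that among the unexposed.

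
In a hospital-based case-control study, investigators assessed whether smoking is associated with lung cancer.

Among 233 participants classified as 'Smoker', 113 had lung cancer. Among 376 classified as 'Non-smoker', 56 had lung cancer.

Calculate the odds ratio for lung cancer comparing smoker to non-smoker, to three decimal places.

5.381

From the description: a = 113, b = 120, c = 56, d = 320.
OR = (a·d)/(b·c) = (113 × 320) / (120 × 56) = 36160 / 6720 = 5.38095
The odds of lung cancer are about 5.38 times as high in the smoker group.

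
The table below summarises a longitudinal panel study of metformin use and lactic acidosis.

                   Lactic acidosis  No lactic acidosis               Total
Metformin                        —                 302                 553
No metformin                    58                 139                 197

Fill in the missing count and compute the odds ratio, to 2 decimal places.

The missing cell is in the exposed row: 553 − 302 = 251.
So a = 251, b = 302, c = 58, d = 139.
OR = (a·d)/(b·c) = (251 × 139) / (302 × 58) = 34889 / 17516 = 1.99184

1.99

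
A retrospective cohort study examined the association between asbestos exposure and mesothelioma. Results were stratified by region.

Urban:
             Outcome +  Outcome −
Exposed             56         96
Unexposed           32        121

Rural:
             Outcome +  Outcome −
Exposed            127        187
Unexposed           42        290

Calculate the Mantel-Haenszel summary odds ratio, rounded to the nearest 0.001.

OR_MH = Σ(aᵢdᵢ/nᵢ) / Σ(bᵢcᵢ/nᵢ), where nᵢ is the stratum total.
Stratum 1 (Urban): n = 305; a·d/n = 56·121/305 = 22.2164; b·c/n = 96·32/305 = 10.0721
Stratum 2 (Rural): n = 646; a·d/n = 127·290/646 = 57.0124; b·c/n = 187·42/646 = 12.1579
OR_MH = (22.2164 + 57.0124) / (10.0721 + 12.1579) = 79.2288 / 22.2300 = 3.56404

3.564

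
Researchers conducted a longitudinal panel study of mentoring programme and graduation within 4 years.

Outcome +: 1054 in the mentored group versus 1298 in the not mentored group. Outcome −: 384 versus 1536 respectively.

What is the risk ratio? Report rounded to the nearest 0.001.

1.600

From the description: a = 1054, b = 384, c = 1298, d = 1536.
Risk in exposed = 1054/1438 = 0.73296; risk in unexposed = 1298/2834 = 0.45801.
RR = 0.73296 / 0.45801 = 1.60032
The risk among the exposed is 1.60 times that among the unexposed.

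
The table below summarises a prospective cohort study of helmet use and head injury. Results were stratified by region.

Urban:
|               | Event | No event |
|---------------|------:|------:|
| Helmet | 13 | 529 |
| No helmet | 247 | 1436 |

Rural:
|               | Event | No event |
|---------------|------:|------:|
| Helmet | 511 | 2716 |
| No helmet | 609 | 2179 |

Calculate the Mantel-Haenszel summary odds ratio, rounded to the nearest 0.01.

0.58

OR_MH = Σ(aᵢdᵢ/nᵢ) / Σ(bᵢcᵢ/nᵢ), where nᵢ is the stratum total.
Stratum 1 (Urban): n = 2225; a·d/n = 13·1436/2225 = 8.3901; b·c/n = 529·247/2225 = 58.7249
Stratum 2 (Rural): n = 6015; a·d/n = 511·2179/6015 = 185.1154; b·c/n = 2716·609/6015 = 274.9865
OR_MH = (8.3901 + 185.1154) / (58.7249 + 274.9865) = 193.5055 / 333.7115 = 0.57986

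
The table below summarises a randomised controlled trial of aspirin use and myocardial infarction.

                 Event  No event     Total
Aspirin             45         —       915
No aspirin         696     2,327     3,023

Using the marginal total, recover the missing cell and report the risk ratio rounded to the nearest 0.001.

0.214

The missing cell is in the exposed row: 915 − 45 = 870.
So a = 45, b = 870, c = 696, d = 2327.
RR = [a/(a+b)] / [c/(c+d)] = (45/915) / (696/3023) = 0.04918/0.23023 = 0.21361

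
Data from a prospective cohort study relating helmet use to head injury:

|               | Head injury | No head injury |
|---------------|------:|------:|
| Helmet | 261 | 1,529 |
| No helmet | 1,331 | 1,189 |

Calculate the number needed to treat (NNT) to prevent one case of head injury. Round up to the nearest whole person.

3

Risk in treated group = 261/1790 = 0.14581; risk in control = 1331/2520 = 0.52817.
Absolute risk reduction = 0.52817 − 0.14581 = 0.38236
NNT = 1 / ARR = 1 / 0.38236 = 2.615 → round up → 3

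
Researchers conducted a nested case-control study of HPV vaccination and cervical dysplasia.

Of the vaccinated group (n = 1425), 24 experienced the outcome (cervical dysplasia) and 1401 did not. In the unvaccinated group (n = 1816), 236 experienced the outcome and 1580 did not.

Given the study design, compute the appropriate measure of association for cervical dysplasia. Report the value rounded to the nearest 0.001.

From the description: a = 24, b = 1401, c = 236, d = 1580.
This is a nested case-control study: participants were sampled on outcome status, so risks in the source population cannot be estimated directly — relative risk is not valid here. The odds ratio is the appropriate measure.
OR = (a·d)/(b·c) = (24 × 1580) / (1401 × 236) = 37920 / 330636 = 0.11469

0.115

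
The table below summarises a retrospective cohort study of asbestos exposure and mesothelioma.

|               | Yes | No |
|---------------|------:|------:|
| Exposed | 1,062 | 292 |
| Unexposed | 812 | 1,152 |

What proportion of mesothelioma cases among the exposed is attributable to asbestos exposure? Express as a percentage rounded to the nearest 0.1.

Cells: a = 1062, b = 292, c = 812, d = 1152.
Risk in exposed = 1062/1354 = 0.78434; risk in unexposed = 812/1964 = 0.41344.
RR = 0.78434/0.41344 = 1.89710
AR% = (RR − 1)/RR × 100 = (1.89710 − 1)/1.89710 × 100 = 47.2881%

47.3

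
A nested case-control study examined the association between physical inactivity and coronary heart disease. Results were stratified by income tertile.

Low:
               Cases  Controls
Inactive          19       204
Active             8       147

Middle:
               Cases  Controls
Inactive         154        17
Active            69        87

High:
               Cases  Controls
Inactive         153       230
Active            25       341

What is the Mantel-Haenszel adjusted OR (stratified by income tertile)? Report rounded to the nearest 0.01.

OR_MH = Σ(aᵢdᵢ/nᵢ) / Σ(bᵢcᵢ/nᵢ), where nᵢ is the stratum total.
Stratum 1 (Low): n = 378; a·d/n = 19·147/378 = 7.3889; b·c/n = 204·8/378 = 4.3175
Stratum 2 (Middle): n = 327; a·d/n = 154·87/327 = 40.9725; b·c/n = 17·69/327 = 3.5872
Stratum 3 (High): n = 749; a·d/n = 153·341/749 = 69.6569; b·c/n = 230·25/749 = 7.6769
OR_MH = (7.3889 + 40.9725 + 69.6569) / (4.3175 + 3.5872 + 7.6769) = 118.0182 / 15.5815 = 7.57425

7.57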